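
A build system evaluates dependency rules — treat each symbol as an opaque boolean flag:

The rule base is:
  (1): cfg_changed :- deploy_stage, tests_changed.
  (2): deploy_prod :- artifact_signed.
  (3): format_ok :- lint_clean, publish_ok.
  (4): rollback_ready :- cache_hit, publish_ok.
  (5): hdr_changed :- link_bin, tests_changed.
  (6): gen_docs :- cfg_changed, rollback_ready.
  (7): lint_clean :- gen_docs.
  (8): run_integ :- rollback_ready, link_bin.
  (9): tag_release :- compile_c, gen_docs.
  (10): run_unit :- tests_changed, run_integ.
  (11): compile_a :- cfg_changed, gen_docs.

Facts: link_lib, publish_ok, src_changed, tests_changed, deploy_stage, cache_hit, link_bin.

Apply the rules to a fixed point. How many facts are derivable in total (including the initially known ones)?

Round 1: (1) [cfg_changed :- deploy_stage, tests_changed.]; (4) [rollback_ready :- cache_hit, publish_ok.]; (5) [hdr_changed :- link_bin, tests_changed.]. Adds cfg_changed, rollback_ready, hdr_changed.
Round 2: (6) [gen_docs :- cfg_changed, rollback_ready.]; (8) [run_integ :- rollback_ready, link_bin.]. Adds gen_docs, run_integ.
Round 3: (7) [lint_clean :- gen_docs.]; (10) [run_unit :- tests_changed, run_integ.]; (11) [compile_a :- cfg_changed, gen_docs.]. Adds lint_clean, run_unit, compile_a.
Round 4: (3) [format_ok :- lint_clean, publish_ok.]. Adds format_ok.
Closure: {cache_hit, cfg_changed, compile_a, deploy_stage, format_ok, gen_docs, hdr_changed, link_bin, link_lib, lint_clean, publish_ok, rollback_ready, run_integ, run_unit, src_changed, tests_changed} — 16 facts.

16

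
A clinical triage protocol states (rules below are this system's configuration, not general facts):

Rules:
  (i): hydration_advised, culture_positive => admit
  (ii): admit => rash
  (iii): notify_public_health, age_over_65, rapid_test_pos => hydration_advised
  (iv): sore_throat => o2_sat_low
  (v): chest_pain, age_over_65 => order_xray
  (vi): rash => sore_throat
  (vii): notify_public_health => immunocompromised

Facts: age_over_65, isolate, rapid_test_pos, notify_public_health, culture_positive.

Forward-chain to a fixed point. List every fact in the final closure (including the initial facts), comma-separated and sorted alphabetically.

[1] (iii) [notify_public_health, age_over_65, rapid_test_pos => hydration_advised]; (vii) [notify_public_health => immunocompromised]. ⇒ new: hydration_advised, immunocompromised.
[2] (i) [hydration_advised, culture_positive => admit]. ⇒ new: admit.
[3] (ii) [admit => rash]. ⇒ new: rash.
[4] (vi) [rash => sore_throat]. ⇒ new: sore_throat.
[5] (iv) [sore_throat => o2_sat_low]. ⇒ new: o2_sat_low.

admit, age_over_65, culture_positive, hydration_advised, immunocompromised, isolate, notify_public_health, o2_sat_low, rapid_test_pos, rash, sore_throat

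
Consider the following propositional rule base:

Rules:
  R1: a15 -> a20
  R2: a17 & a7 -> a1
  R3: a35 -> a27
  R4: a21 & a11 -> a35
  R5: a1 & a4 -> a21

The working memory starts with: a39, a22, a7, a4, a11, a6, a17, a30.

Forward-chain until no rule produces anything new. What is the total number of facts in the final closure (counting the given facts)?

[1] R2 [a17 & a7 -> a1]. ⇒ new: a1.
[2] R5 [a1 & a4 -> a21]. ⇒ new: a21.
[3] R4 [a21 & a11 -> a35]. ⇒ new: a35.
[4] R3 [a35 -> a27]. ⇒ new: a27.
Closure: {a1, a11, a17, a21, a22, a27, a30, a35, a39, a4, a6, a7} — 12 facts.

12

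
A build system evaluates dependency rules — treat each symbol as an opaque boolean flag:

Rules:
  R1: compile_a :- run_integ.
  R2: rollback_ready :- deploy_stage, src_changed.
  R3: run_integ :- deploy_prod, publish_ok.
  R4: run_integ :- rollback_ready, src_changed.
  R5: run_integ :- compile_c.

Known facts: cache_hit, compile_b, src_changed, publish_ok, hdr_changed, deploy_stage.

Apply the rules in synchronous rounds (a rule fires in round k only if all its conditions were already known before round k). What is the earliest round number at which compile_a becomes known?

3

[1] R2 [rollback_ready :- deploy_stage, src_changed.]. ⇒ new: rollback_ready.
[2] R4 [run_integ :- rollback_ready, src_changed.]. ⇒ new: run_integ.
[3] R1 [compile_a :- run_integ.]. ⇒ new: compile_a.
compile_a first appears in round 3.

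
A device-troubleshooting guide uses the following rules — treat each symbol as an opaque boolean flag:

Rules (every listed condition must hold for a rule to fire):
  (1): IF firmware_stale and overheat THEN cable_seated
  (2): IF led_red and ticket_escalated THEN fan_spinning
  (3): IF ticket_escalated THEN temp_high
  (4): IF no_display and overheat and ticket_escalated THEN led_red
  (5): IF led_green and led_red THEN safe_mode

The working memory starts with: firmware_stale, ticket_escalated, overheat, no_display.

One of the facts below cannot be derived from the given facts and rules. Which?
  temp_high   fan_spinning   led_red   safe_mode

[1] (1) [IF firmware_stale and overheat THEN cable_seated]; (3) [IF ticket_escalated THEN temp_high]; (4) [IF no_display and overheat and ticket_escalated THEN led_red]. ⇒ new: cable_seated, temp_high, led_red.
[2] (2) [IF led_red and ticket_escalated THEN fan_spinning]. ⇒ new: fan_spinning.
Derived: fan_spinning (round 2), temp_high (round 1), led_red (round 1). safe_mode never appears in any round.

safe_mode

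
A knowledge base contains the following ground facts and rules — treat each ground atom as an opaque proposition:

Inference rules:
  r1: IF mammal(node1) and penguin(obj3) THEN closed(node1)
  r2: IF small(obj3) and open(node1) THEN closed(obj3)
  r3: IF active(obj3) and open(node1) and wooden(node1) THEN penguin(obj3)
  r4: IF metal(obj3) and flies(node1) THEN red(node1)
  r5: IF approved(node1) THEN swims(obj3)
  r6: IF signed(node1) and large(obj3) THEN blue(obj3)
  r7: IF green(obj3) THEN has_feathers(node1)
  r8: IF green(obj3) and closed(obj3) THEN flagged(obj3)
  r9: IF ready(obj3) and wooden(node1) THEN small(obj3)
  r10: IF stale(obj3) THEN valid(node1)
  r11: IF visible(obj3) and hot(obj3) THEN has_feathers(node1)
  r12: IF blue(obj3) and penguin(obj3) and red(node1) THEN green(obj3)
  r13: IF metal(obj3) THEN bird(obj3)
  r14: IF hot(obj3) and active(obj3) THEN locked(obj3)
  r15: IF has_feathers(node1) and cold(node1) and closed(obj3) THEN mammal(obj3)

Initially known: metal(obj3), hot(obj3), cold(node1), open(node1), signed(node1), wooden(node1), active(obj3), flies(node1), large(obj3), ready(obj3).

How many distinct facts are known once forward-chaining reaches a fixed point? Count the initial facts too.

21

Round 1: r3 [IF active(obj3) and open(node1) and wooden(node1) THEN penguin(obj3)]; r4 [IF metal(obj3) and flies(node1) THEN red(node1)]; r6 [IF signed(node1) and large(obj3) THEN blue(obj3)]; r9 [IF ready(obj3) and wooden(node1) THEN small(obj3)]; r13 [IF metal(obj3) THEN bird(obj3)]; r14 [IF hot(obj3) and active(obj3) THEN locked(obj3)]. Adds penguin(obj3), red(node1), blue(obj3), small(obj3), bird(obj3), locked(obj3).
Round 2: r2 [IF small(obj3) and open(node1) THEN closed(obj3)]; r12 [IF blue(obj3) and penguin(obj3) and red(node1) THEN green(obj3)]. Adds closed(obj3), green(obj3).
Round 3: r7 [IF green(obj3) THEN has_feathers(node1)]; r8 [IF green(obj3) and closed(obj3) THEN flagged(obj3)]. Adds has_feathers(node1), flagged(obj3).
Round 4: r15 [IF has_feathers(node1) and cold(node1) and closed(obj3) THEN mammal(obj3)]. Adds mammal(obj3).
Closure: {active(obj3), bird(obj3), blue(obj3), closed(obj3), cold(node1), flagged(obj3), flies(node1), green(obj3), has_feathers(node1), hot(obj3), large(obj3), locked(obj3), mammal(obj3), metal(obj3), open(node1), penguin(obj3), ready(obj3), red(node1), signed(node1), small(obj3), wooden(node1)} — 21 facts.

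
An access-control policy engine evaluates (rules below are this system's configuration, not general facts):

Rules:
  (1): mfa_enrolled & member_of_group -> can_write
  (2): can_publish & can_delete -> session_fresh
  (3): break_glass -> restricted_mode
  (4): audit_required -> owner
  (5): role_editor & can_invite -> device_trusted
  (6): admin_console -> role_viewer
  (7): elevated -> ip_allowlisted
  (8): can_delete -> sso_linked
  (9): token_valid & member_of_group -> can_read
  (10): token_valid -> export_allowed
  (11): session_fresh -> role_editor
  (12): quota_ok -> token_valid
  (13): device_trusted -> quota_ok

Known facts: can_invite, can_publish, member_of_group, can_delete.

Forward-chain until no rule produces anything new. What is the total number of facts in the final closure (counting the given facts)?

Round 1: (2) [can_publish & can_delete -> session_fresh]; (8) [can_delete -> sso_linked]. Adds session_fresh, sso_linked.
Round 2: (11) [session_fresh -> role_editor]. Adds role_editor.
Round 3: (5) [role_editor & can_invite -> device_trusted]. Adds device_trusted.
Round 4: (13) [device_trusted -> quota_ok]. Adds quota_ok.
Round 5: (12) [quota_ok -> token_valid]. Adds token_valid.
Round 6: (9) [token_valid & member_of_group -> can_read]; (10) [token_valid -> export_allowed]. Adds can_read, export_allowed.
Closure: {can_delete, can_invite, can_publish, can_read, device_trusted, export_allowed, member_of_group, quota_ok, role_editor, session_fresh, sso_linked, token_valid} — 12 facts.

12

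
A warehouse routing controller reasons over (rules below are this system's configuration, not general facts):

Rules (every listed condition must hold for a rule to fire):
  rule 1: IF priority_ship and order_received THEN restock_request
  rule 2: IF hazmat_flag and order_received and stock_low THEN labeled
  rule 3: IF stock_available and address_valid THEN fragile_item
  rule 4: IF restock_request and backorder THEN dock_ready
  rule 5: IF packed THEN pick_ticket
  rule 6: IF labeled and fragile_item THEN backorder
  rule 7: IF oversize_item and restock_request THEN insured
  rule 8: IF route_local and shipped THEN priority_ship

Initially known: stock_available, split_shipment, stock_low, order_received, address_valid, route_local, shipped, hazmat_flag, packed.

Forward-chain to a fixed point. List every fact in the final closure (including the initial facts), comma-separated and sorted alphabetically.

address_valid, backorder, dock_ready, fragile_item, hazmat_flag, labeled, order_received, packed, pick_ticket, priority_ship, restock_request, route_local, shipped, split_shipment, stock_available, stock_low

Round 1: rule 2 [IF hazmat_flag and order_received and stock_low THEN labeled]; rule 3 [IF stock_available and address_valid THEN fragile_item]; rule 5 [IF packed THEN pick_ticket]; rule 8 [IF route_local and shipped THEN priority_ship]. Adds labeled, fragile_item, pick_ticket, priority_ship.
Round 2: rule 1 [IF priority_ship and order_received THEN restock_request]; rule 6 [IF labeled and fragile_item THEN backorder]. Adds restock_request, backorder.
Round 3: rule 4 [IF restock_request and backorder THEN dock_ready]. Adds dock_ready.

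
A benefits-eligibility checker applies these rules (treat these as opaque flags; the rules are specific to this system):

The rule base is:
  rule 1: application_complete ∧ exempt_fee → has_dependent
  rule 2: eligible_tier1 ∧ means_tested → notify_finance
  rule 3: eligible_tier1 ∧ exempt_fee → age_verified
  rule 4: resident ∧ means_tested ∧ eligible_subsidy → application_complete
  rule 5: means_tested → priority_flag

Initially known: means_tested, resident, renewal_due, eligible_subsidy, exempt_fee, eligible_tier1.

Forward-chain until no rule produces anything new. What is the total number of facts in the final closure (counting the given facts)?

Round 1: rule 2 [eligible_tier1 ∧ means_tested → notify_finance]; rule 3 [eligible_tier1 ∧ exempt_fee → age_verified]; rule 4 [resident ∧ means_tested ∧ eligible_subsidy → application_complete]; rule 5 [means_tested → priority_flag]. New: notify_finance, age_verified, application_complete, priority_flag.
Round 2: rule 1 [application_complete ∧ exempt_fee → has_dependent]. New: has_dependent.
Closure: {age_verified, application_complete, eligible_subsidy, eligible_tier1, exempt_fee, has_dependent, means_tested, notify_finance, priority_flag, renewal_due, resident} — 11 facts.

11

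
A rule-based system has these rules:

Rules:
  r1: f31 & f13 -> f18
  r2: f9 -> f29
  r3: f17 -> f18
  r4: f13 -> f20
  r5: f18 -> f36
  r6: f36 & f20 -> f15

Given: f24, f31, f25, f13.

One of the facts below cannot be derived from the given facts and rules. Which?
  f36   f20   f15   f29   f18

Round 1: r1 [f31 & f13 -> f18]; r4 [f13 -> f20]. New: f18, f20.
Round 2: r5 [f18 -> f36]. New: f36.
Round 3: r6 [f36 & f20 -> f15]. New: f15.
Derived: f15 (round 3), f36 (round 2), f20 (round 1), f18 (round 1). f29 never appears in any round.

f29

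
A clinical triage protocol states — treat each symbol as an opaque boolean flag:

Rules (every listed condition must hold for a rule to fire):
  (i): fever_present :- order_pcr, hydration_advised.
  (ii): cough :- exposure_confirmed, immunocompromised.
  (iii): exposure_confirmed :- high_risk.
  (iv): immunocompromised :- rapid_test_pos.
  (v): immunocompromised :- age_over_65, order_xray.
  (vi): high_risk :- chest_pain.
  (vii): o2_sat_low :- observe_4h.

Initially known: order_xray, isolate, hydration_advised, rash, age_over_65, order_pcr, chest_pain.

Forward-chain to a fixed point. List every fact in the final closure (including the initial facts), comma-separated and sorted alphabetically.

Round 1: (i) [fever_present :- order_pcr, hydration_advised.]; (v) [immunocompromised :- age_over_65, order_xray.]; (vi) [high_risk :- chest_pain.]. Adds fever_present, immunocompromised, high_risk.
Round 2: (iii) [exposure_confirmed :- high_risk.]. Adds exposure_confirmed.
Round 3: (ii) [cough :- exposure_confirmed, immunocompromised.]. Adds cough.

age_over_65, chest_pain, cough, exposure_confirmed, fever_present, high_risk, hydration_advised, immunocompromised, isolate, order_pcr, order_xray, rash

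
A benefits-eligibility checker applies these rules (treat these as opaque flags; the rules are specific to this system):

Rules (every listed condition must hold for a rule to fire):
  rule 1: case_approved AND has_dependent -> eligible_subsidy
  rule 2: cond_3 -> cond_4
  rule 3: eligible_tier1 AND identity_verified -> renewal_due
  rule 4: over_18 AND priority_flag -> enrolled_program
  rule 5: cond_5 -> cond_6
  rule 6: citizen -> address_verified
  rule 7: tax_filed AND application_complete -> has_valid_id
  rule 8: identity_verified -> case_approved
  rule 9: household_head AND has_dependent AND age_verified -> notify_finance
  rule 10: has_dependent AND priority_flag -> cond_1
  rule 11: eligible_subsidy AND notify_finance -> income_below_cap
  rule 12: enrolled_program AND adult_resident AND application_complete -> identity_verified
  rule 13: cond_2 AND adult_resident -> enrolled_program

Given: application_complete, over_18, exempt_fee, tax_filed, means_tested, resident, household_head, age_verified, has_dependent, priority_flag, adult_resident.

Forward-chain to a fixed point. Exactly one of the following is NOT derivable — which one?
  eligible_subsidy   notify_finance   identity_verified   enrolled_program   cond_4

cond_4

[1] rule 4 [over_18 AND priority_flag -> enrolled_program]; rule 7 [tax_filed AND application_complete -> has_valid_id]; rule 9 [household_head AND has_dependent AND age_verified -> notify_finance]; rule 10 [has_dependent AND priority_flag -> cond_1]. ⇒ new: enrolled_program, has_valid_id, notify_finance, cond_1.
[2] rule 12 [enrolled_program AND adult_resident AND application_complete -> identity_verified]. ⇒ new: identity_verified.
[3] rule 8 [identity_verified -> case_approved]. ⇒ new: case_approved.
[4] rule 1 [case_approved AND has_dependent -> eligible_subsidy]. ⇒ new: eligible_subsidy.
[5] rule 11 [eligible_subsidy AND notify_finance -> income_below_cap]. ⇒ new: income_below_cap.
Derived: identity_verified (round 2), eligible_subsidy (round 4), notify_finance (round 1), enrolled_program (round 1). cond_4 never appears in any round.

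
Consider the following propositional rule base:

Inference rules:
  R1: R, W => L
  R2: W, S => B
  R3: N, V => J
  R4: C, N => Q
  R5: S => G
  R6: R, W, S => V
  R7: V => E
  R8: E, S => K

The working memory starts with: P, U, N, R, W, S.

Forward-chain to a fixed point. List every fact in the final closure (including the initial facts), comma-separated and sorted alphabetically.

[1] R1 [R, W => L]; R2 [W, S => B]; R5 [S => G]; R6 [R, W, S => V]. ⇒ new: L, B, G, V.
[2] R3 [N, V => J]; R7 [V => E]. ⇒ new: J, E.
[3] R8 [E, S => K]. ⇒ new: K.

B, E, G, J, K, L, N, P, R, S, U, V, W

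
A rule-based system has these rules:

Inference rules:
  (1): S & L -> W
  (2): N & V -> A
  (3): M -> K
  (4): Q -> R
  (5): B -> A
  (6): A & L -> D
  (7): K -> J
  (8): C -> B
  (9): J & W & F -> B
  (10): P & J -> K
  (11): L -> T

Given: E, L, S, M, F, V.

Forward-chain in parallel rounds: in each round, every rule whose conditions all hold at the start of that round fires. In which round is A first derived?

4

Round 1: (1) [S & L -> W]; (3) [M -> K]; (11) [L -> T]. Adds W, K, T.
Round 2: (7) [K -> J]. Adds J.
Round 3: (9) [J & W & F -> B]. Adds B.
Round 4: (5) [B -> A]. Adds A.
A first appears in round 4.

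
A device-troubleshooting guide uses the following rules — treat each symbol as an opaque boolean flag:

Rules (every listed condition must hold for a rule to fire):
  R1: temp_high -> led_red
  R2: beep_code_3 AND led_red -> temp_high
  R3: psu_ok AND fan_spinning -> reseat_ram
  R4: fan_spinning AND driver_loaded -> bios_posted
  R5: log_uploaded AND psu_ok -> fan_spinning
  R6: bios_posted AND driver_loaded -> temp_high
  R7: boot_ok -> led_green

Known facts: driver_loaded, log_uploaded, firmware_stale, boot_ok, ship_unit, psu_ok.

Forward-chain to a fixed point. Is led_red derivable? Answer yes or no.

yes

Round 1: R5 [log_uploaded AND psu_ok -> fan_spinning]; R7 [boot_ok -> led_green]. New: fan_spinning, led_green.
Round 2: R3 [psu_ok AND fan_spinning -> reseat_ram]; R4 [fan_spinning AND driver_loaded -> bios_posted]. New: reseat_ram, bios_posted.
Round 3: R6 [bios_posted AND driver_loaded -> temp_high]. New: temp_high.
Round 4: R1 [temp_high -> led_red]. New: led_red.
led_red appears in round 4, so it is derivable.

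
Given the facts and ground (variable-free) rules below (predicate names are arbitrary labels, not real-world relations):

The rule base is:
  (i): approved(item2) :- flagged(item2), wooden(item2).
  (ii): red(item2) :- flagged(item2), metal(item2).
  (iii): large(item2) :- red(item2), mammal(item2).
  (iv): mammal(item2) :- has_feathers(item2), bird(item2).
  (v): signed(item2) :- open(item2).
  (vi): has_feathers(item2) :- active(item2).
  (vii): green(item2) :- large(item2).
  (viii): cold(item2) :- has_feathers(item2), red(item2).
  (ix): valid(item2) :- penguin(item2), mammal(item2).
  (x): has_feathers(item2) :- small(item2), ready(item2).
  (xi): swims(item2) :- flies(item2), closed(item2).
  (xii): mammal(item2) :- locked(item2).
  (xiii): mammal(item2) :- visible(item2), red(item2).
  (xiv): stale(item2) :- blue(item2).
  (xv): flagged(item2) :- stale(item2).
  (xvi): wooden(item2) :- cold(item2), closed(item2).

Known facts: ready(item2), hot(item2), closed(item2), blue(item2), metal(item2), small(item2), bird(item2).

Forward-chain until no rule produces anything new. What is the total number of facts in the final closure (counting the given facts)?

17

[1] (x) [has_feathers(item2) :- small(item2), ready(item2).]; (xiv) [stale(item2) :- blue(item2).]. ⇒ new: has_feathers(item2), stale(item2).
[2] (iv) [mammal(item2) :- has_feathers(item2), bird(item2).]; (xv) [flagged(item2) :- stale(item2).]. ⇒ new: mammal(item2), flagged(item2).
[3] (ii) [red(item2) :- flagged(item2), metal(item2).]. ⇒ new: red(item2).
[4] (iii) [large(item2) :- red(item2), mammal(item2).]; (viii) [cold(item2) :- has_feathers(item2), red(item2).]. ⇒ new: large(item2), cold(item2).
[5] (vii) [green(item2) :- large(item2).]; (xvi) [wooden(item2) :- cold(item2), closed(item2).]. ⇒ new: green(item2), wooden(item2).
[6] (i) [approved(item2) :- flagged(item2), wooden(item2).]. ⇒ new: approved(item2).
Closure: {approved(item2), bird(item2), blue(item2), closed(item2), cold(item2), flagged(item2), green(item2), has_feathers(item2), hot(item2), large(item2), mammal(item2), metal(item2), ready(item2), red(item2), small(item2), stale(item2), wooden(item2)} — 17 facts.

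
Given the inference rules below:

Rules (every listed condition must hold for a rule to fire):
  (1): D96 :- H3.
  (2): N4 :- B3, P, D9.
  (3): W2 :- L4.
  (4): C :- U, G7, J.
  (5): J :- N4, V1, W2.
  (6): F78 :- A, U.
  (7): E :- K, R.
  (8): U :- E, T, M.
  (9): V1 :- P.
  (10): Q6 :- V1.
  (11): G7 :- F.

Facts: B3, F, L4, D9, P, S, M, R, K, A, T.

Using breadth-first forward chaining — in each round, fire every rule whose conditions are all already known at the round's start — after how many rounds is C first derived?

3

[1] (2) [N4 :- B3, P, D9.]; (3) [W2 :- L4.]; (7) [E :- K, R.]; (9) [V1 :- P.]; (11) [G7 :- F.]. ⇒ new: N4, W2, E, V1, G7.
[2] (5) [J :- N4, V1, W2.]; (8) [U :- E, T, M.]; (10) [Q6 :- V1.]. ⇒ new: J, U, Q6.
[3] (4) [C :- U, G7, J.]; (6) [F78 :- A, U.]. ⇒ new: C, F78.
C first appears in round 3.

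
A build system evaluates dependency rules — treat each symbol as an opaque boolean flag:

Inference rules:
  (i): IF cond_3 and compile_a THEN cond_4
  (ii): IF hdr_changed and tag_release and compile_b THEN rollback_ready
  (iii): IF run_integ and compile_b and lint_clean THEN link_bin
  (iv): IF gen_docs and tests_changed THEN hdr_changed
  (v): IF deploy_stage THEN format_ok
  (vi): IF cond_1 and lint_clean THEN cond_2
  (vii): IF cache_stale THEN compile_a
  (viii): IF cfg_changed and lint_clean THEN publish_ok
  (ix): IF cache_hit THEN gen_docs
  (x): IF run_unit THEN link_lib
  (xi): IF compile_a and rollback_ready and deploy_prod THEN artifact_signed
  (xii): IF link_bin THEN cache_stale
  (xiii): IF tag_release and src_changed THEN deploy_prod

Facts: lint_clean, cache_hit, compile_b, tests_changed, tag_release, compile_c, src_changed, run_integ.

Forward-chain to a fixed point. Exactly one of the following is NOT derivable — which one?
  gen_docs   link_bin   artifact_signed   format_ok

Round 1: (iii) [IF run_integ and compile_b and lint_clean THEN link_bin]; (ix) [IF cache_hit THEN gen_docs]; (xiii) [IF tag_release and src_changed THEN deploy_prod]. Adds link_bin, gen_docs, deploy_prod.
Round 2: (iv) [IF gen_docs and tests_changed THEN hdr_changed]; (xii) [IF link_bin THEN cache_stale]. Adds hdr_changed, cache_stale.
Round 3: (ii) [IF hdr_changed and tag_release and compile_b THEN rollback_ready]; (vii) [IF cache_stale THEN compile_a]. Adds rollback_ready, compile_a.
Round 4: (xi) [IF compile_a and rollback_ready and deploy_prod THEN artifact_signed]. Adds artifact_signed.
Derived: artifact_signed (round 4), gen_docs (round 1), link_bin (round 1). format_ok never appears in any round.

format_ok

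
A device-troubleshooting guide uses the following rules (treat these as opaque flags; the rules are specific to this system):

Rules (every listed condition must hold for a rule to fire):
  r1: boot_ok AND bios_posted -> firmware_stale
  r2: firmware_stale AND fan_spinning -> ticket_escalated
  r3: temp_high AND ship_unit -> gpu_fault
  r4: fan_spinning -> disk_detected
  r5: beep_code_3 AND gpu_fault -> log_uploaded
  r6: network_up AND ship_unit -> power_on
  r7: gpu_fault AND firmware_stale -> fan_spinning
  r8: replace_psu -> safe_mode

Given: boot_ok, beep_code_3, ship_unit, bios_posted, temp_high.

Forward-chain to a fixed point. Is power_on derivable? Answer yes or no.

no

Round 1 — r1, r3, derive firmware_stale, gpu_fault.
Round 2 — r5, r7, derive log_uploaded, fan_spinning.
Round 3 — r2, r4, derive ticket_escalated, disk_detected.
Fixed point reached. power_on is concluded only by r6; r6 needs network_up (never derived).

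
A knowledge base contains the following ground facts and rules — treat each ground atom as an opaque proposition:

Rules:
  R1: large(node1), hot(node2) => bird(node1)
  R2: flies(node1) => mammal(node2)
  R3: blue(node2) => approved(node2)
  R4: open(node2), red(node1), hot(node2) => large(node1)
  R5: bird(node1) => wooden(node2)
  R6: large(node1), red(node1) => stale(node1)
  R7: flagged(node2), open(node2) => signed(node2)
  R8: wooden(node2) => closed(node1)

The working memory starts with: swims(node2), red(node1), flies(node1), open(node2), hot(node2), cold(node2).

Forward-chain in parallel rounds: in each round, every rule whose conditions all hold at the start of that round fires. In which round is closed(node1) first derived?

4

Round 1: R2 [flies(node1) => mammal(node2)]; R4 [open(node2), red(node1), hot(node2) => large(node1)]. New: mammal(node2), large(node1).
Round 2: R1 [large(node1), hot(node2) => bird(node1)]; R6 [large(node1), red(node1) => stale(node1)]. New: bird(node1), stale(node1).
Round 3: R5 [bird(node1) => wooden(node2)]. New: wooden(node2).
Round 4: R8 [wooden(node2) => closed(node1)]. New: closed(node1).
closed(node1) first appears in round 4.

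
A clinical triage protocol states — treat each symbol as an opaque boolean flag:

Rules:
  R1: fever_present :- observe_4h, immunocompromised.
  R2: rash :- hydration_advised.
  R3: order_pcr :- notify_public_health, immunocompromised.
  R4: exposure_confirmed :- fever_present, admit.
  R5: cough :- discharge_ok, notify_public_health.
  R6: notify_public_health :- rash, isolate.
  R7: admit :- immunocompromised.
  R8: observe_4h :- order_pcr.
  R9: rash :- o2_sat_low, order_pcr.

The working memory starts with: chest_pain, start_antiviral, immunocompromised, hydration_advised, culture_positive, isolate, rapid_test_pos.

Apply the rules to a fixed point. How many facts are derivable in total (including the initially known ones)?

Round 1: R2 [rash :- hydration_advised.]; R7 [admit :- immunocompromised.]. New: rash, admit.
Round 2: R6 [notify_public_health :- rash, isolate.]. New: notify_public_health.
Round 3: R3 [order_pcr :- notify_public_health, immunocompromised.]. New: order_pcr.
Round 4: R8 [observe_4h :- order_pcr.]. New: observe_4h.
Round 5: R1 [fever_present :- observe_4h, immunocompromised.]. New: fever_present.
Round 6: R4 [exposure_confirmed :- fever_present, admit.]. New: exposure_confirmed.
Closure: {admit, chest_pain, culture_positive, exposure_confirmed, fever_present, hydration_advised, immunocompromised, isolate, notify_public_health, observe_4h, order_pcr, rapid_test_pos, rash, start_antiviral} — 14 facts.

14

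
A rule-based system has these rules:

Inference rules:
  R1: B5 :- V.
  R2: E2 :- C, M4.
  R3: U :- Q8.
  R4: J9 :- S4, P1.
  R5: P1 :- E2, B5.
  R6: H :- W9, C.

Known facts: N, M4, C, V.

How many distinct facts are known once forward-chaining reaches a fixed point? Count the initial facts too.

Round 1 fires R1, R2, giving B5, E2.
Round 2 fires R5, giving P1.
Closure: {B5, C, E2, M4, N, P1, V} — 7 facts.

7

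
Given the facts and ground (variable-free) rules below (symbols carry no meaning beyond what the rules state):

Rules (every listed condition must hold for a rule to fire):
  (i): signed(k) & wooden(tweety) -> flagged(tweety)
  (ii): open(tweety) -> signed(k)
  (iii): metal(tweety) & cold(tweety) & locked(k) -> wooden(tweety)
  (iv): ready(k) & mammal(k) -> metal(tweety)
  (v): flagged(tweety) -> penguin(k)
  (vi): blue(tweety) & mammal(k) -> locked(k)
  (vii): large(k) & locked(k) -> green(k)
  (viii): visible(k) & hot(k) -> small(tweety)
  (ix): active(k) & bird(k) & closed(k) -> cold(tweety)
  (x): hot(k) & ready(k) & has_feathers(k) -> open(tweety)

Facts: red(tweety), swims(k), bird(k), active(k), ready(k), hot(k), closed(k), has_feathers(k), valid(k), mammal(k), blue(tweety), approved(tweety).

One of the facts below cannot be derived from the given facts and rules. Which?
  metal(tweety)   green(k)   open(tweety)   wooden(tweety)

Round 1 — (iv), (vi), (ix), (x), derive metal(tweety), locked(k), cold(tweety), open(tweety).
Round 2 — (ii), (iii), derive signed(k), wooden(tweety).
Round 3 — (i), derive flagged(tweety).
Round 4 — (v), derive penguin(k).
Derived: open(tweety) (round 1), metal(tweety) (round 1), wooden(tweety) (round 2). green(k) never appears in any round.

green(k)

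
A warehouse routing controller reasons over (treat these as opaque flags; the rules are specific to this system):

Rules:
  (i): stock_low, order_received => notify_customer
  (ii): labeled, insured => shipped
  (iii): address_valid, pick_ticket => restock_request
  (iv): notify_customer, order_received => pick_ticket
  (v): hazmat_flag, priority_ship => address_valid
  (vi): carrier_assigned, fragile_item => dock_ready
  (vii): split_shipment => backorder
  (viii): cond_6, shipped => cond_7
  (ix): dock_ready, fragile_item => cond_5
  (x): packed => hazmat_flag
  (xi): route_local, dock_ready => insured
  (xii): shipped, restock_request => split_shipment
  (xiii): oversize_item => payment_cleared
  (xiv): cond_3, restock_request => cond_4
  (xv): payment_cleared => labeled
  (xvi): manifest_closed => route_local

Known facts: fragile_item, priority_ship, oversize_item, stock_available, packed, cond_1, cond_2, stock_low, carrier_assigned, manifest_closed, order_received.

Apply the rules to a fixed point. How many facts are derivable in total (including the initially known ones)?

25

Round 1: (i) [stock_low, order_received => notify_customer]; (vi) [carrier_assigned, fragile_item => dock_ready]; (x) [packed => hazmat_flag]; (xiii) [oversize_item => payment_cleared]; (xvi) [manifest_closed => route_local]. New: notify_customer, dock_ready, hazmat_flag, payment_cleared, route_local.
Round 2: (iv) [notify_customer, order_received => pick_ticket]; (v) [hazmat_flag, priority_ship => address_valid]; (ix) [dock_ready, fragile_item => cond_5]; (xi) [route_local, dock_ready => insured]; (xv) [payment_cleared => labeled]. New: pick_ticket, address_valid, cond_5, insured, labeled.
Round 3: (ii) [labeled, insured => shipped]; (iii) [address_valid, pick_ticket => restock_request]. New: shipped, restock_request.
Round 4: (xii) [shipped, restock_request => split_shipment]. New: split_shipment.
Round 5: (vii) [split_shipment => backorder]. New: backorder.
Closure: {address_valid, backorder, carrier_assigned, cond_1, cond_2, cond_5, dock_ready, fragile_item, hazmat_flag, insured, labeled, manifest_closed, notify_customer, order_received, oversize_item, packed, payment_cleared, pick_ticket, priority_ship, restock_request, route_local, shipped, split_shipment, stock_available, stock_low} — 25 facts.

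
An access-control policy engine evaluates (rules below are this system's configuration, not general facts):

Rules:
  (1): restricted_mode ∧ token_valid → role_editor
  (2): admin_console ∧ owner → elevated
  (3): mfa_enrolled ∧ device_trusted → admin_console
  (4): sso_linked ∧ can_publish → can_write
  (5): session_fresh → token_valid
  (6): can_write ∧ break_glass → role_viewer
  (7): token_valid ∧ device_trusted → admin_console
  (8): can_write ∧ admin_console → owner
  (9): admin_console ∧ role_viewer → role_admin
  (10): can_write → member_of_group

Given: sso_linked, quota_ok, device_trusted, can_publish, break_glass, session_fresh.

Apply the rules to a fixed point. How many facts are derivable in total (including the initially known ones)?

14

Round 1: (4) [sso_linked ∧ can_publish → can_write]; (5) [session_fresh → token_valid]. Adds can_write, token_valid.
Round 2: (6) [can_write ∧ break_glass → role_viewer]; (7) [token_valid ∧ device_trusted → admin_console]; (10) [can_write → member_of_group]. Adds role_viewer, admin_console, member_of_group.
Round 3: (8) [can_write ∧ admin_console → owner]; (9) [admin_console ∧ role_viewer → role_admin]. Adds owner, role_admin.
Round 4: (2) [admin_console ∧ owner → elevated]. Adds elevated.
Closure: {admin_console, break_glass, can_publish, can_write, device_trusted, elevated, member_of_group, owner, quota_ok, role_admin, role_viewer, session_fresh, sso_linked, token_valid} — 14 facts.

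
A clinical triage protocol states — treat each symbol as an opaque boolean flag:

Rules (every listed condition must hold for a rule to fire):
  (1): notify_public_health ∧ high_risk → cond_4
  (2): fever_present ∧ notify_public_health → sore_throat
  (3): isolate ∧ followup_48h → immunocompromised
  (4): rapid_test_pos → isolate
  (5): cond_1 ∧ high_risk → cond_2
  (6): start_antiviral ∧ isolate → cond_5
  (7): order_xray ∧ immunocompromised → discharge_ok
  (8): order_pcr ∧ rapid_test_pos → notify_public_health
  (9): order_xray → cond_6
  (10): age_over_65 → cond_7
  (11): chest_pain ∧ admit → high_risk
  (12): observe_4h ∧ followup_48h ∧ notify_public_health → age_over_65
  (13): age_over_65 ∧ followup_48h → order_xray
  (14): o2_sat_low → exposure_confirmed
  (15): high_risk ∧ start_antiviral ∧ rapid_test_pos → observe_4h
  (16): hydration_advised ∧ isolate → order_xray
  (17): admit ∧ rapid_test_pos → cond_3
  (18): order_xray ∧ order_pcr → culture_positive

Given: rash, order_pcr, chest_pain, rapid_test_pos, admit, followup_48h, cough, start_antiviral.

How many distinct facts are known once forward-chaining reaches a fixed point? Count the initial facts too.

22

Round 1: (4) [rapid_test_pos → isolate]; (8) [order_pcr ∧ rapid_test_pos → notify_public_health]; (11) [chest_pain ∧ admit → high_risk]; (17) [admit ∧ rapid_test_pos → cond_3]. New: isolate, notify_public_health, high_risk, cond_3.
Round 2: (1) [notify_public_health ∧ high_risk → cond_4]; (3) [isolate ∧ followup_48h → immunocompromised]; (6) [start_antiviral ∧ isolate → cond_5]; (15) [high_risk ∧ start_antiviral ∧ rapid_test_pos → observe_4h]. New: cond_4, immunocompromised, cond_5, observe_4h.
Round 3: (12) [observe_4h ∧ followup_48h ∧ notify_public_health → age_over_65]. New: age_over_65.
Round 4: (10) [age_over_65 → cond_7]; (13) [age_over_65 ∧ followup_48h → order_xray]. New: cond_7, order_xray.
Round 5: (7) [order_xray ∧ immunocompromised → discharge_ok]; (9) [order_xray → cond_6]; (18) [order_xray ∧ order_pcr → culture_positive]. New: discharge_ok, cond_6, culture_positive.
Closure: {admit, age_over_65, chest_pain, cond_3, cond_4, cond_5, cond_6, cond_7, cough, culture_positive, discharge_ok, followup_48h, high_risk, immunocompromised, isolate, notify_public_health, observe_4h, order_pcr, order_xray, rapid_test_pos, rash, start_antiviral} — 22 facts.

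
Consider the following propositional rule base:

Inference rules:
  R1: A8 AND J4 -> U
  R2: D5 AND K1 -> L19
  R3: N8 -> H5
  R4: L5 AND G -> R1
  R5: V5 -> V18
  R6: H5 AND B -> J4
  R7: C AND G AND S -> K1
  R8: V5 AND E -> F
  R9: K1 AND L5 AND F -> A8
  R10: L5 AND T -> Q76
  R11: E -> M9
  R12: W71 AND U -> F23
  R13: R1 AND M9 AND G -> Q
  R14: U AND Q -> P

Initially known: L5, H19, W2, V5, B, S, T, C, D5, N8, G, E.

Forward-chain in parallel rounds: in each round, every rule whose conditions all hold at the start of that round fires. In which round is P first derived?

Round 1 — R3, R4, R5, R7, R8, R10, R11, derive H5, R1, V18, K1, F, Q76, M9.
Round 2 — R2, R6, R9, R13, derive L19, J4, A8, Q.
Round 3 — R1, derive U.
Round 4 — R14, derive P.
P first appears in round 4.

4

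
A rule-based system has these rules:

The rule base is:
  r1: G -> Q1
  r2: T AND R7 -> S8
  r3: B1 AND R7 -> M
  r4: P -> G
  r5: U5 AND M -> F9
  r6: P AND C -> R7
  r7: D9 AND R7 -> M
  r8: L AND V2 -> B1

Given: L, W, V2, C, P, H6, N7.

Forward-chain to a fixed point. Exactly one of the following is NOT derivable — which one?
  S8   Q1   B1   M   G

S8

Round 1 — r4, r6, r8, derive G, R7, B1.
Round 2 — r1, r3, derive Q1, M.
Derived: G (round 1), M (round 2), Q1 (round 2), B1 (round 1). S8 never appears in any round.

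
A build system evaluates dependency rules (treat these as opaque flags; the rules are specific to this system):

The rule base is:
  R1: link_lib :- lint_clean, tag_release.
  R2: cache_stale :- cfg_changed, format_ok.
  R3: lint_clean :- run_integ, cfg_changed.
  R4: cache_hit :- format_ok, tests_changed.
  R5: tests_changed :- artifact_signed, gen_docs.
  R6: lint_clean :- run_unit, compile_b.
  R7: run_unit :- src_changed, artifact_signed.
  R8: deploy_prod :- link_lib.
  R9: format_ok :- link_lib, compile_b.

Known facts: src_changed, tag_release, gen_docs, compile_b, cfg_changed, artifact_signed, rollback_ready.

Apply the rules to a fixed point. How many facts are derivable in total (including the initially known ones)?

Round 1: R5 [tests_changed :- artifact_signed, gen_docs.]; R7 [run_unit :- src_changed, artifact_signed.]. New: tests_changed, run_unit.
Round 2: R6 [lint_clean :- run_unit, compile_b.]. New: lint_clean.
Round 3: R1 [link_lib :- lint_clean, tag_release.]. New: link_lib.
Round 4: R8 [deploy_prod :- link_lib.]; R9 [format_ok :- link_lib, compile_b.]. New: deploy_prod, format_ok.
Round 5: R2 [cache_stale :- cfg_changed, format_ok.]; R4 [cache_hit :- format_ok, tests_changed.]. New: cache_stale, cache_hit.
Closure: {artifact_signed, cache_hit, cache_stale, cfg_changed, compile_b, deploy_prod, format_ok, gen_docs, link_lib, lint_clean, rollback_ready, run_unit, src_changed, tag_release, tests_changed} — 15 facts.

15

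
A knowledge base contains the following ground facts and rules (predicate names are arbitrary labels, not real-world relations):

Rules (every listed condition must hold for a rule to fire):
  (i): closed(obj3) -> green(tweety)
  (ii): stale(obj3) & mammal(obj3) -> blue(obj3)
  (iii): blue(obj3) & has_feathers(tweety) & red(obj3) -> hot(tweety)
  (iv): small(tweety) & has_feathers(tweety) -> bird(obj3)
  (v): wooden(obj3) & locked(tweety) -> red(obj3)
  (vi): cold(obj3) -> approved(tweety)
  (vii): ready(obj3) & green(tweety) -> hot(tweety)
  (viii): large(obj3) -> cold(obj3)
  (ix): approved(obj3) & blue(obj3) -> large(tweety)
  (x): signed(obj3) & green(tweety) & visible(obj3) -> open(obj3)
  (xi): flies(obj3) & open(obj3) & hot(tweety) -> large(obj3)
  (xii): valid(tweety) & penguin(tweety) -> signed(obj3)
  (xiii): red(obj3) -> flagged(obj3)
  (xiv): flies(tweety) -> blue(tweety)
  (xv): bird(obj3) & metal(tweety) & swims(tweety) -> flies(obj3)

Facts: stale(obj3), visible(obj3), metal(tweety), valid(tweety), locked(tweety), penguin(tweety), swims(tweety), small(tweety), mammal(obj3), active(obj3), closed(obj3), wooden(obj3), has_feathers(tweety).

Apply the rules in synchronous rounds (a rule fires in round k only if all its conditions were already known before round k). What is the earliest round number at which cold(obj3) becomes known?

Round 1: (i) [closed(obj3) -> green(tweety)]; (ii) [stale(obj3) & mammal(obj3) -> blue(obj3)]; (iv) [small(tweety) & has_feathers(tweety) -> bird(obj3)]; (v) [wooden(obj3) & locked(tweety) -> red(obj3)]; (xii) [valid(tweety) & penguin(tweety) -> signed(obj3)]. New: green(tweety), blue(obj3), bird(obj3), red(obj3), signed(obj3).
Round 2: (iii) [blue(obj3) & has_feathers(tweety) & red(obj3) -> hot(tweety)]; (x) [signed(obj3) & green(tweety) & visible(obj3) -> open(obj3)]; (xiii) [red(obj3) -> flagged(obj3)]; (xv) [bird(obj3) & metal(tweety) & swims(tweety) -> flies(obj3)]. New: hot(tweety), open(obj3), flagged(obj3), flies(obj3).
Round 3: (xi) [flies(obj3) & open(obj3) & hot(tweety) -> large(obj3)]. New: large(obj3).
Round 4: (viii) [large(obj3) -> cold(obj3)]. New: cold(obj3).
cold(obj3) first appears in round 4.

4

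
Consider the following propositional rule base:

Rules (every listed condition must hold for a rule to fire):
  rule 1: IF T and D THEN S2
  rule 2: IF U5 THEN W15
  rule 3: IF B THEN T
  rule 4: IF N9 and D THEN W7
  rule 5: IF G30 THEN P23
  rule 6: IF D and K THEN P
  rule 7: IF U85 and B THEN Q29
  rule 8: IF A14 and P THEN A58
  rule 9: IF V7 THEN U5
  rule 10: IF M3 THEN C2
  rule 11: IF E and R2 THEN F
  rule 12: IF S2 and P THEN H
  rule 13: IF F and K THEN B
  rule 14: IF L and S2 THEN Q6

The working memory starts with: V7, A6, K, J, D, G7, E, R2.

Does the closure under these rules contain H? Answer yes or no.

Round 1 — rule 6, rule 9, rule 11, derive P, U5, F.
Round 2 — rule 2, rule 13, derive W15, B.
Round 3 — rule 3, derive T.
Round 4 — rule 1, derive S2.
Round 5 — rule 12, derive H.
H appears in round 5, so it is derivable.

yes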